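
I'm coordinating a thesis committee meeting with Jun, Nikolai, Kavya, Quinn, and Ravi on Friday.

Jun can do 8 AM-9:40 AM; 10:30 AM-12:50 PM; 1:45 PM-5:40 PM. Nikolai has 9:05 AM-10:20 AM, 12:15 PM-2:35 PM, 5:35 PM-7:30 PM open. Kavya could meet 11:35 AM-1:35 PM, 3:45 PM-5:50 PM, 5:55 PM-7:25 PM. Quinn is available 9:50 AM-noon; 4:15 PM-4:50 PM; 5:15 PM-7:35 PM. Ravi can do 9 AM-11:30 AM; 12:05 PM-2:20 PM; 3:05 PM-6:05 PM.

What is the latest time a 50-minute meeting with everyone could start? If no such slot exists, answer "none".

none

Jun ∩ Nikolai: 09:05-09:40, 12:15-12:50, 13:45-14:35, 17:35-17:40.
Jun ∩ Nikolai ∩ Kavya: 12:15-12:50, 17:35-17:40.
Jun ∩ Nikolai ∩ Kavya ∩ Quinn: 17:35-17:40.
Jun ∩ Nikolai ∩ Kavya ∩ Quinn ∩ Ravi: 17:35-17:40.
Those are the intersection windows.
No common window is at least 50 minutes long.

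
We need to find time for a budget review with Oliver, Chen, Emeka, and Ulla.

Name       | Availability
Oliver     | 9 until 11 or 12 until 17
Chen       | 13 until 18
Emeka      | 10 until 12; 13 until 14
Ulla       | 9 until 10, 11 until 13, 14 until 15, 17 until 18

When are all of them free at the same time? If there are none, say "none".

none

Oliver ∩ Chen: 13:00-17:00.
Oliver ∩ Chen ∩ Emeka: 13:00-14:00.
Oliver ∩ Chen ∩ Emeka ∩ Ulla: ∅.
There is no time when everyone is free.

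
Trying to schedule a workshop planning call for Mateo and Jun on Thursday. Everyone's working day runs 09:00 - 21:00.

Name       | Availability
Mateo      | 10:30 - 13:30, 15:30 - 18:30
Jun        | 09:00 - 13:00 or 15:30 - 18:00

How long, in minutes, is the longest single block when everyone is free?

Mateo ∩ Jun: 10:30-13:00, 15:30-18:00.
The longest is 10:30-13:00 at 150 minutes.

150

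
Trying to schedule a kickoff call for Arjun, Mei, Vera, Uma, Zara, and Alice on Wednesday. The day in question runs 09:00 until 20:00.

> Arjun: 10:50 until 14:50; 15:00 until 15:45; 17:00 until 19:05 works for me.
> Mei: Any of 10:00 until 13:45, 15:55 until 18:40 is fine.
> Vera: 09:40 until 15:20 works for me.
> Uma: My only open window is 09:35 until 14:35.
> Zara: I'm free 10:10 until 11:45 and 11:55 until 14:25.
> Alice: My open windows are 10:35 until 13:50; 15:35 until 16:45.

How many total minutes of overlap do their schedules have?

Arjun ∩ Mei: 10:50-13:45, 17:00-18:40.
Arjun ∩ Mei ∩ Vera: 10:50-13:45.
Arjun ∩ Mei ∩ Vera ∩ Uma: 10:50-13:45.
Arjun ∩ Mei ∩ Vera ∩ Uma ∩ Zara: 10:50-11:45, 11:55-13:45.
Arjun ∩ Mei ∩ Vera ∩ Uma ∩ Zara ∩ Alice: 10:50-11:45, 11:55-13:45.
Summing the common windows: 55 + 110 = 165 minutes.

165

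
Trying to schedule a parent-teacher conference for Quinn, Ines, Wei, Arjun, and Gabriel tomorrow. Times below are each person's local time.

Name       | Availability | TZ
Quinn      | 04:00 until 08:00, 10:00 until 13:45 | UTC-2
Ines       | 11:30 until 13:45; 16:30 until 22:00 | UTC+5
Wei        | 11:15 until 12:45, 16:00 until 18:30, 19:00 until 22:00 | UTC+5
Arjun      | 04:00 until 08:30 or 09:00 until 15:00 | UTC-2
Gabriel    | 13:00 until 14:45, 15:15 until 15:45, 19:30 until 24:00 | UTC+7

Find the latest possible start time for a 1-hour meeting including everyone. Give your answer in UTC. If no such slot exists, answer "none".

14:45

Quinn in UTC: 06:00-10:00, 12:00-15:45 (add 2h to convert from UTC-2).
Ines in UTC: 06:30-08:45, 11:30-17:00 (subtract 5h to convert from UTC+5).
Wei in UTC: 06:15-07:45, 11:00-13:30, 14:00-17:00 (subtract 5h to convert from UTC+5).
Arjun in UTC: 06:00-10:30, 11:00-17:00 (add 2h to convert from UTC-2).
Gabriel in UTC: 06:00-07:45, 08:15-08:45, 12:30-17:00 (subtract 7h to convert from UTC+7).
Quinn ∩ Ines: 06:30-08:45, 12:00-15:45.
Quinn ∩ Ines ∩ Wei: 06:30-07:45, 12:00-13:30, 14:00-15:45.
Quinn ∩ Ines ∩ Wei ∩ Arjun: 06:30-07:45, 12:00-13:30, 14:00-15:45.
Quinn ∩ Ines ∩ Wei ∩ Arjun ∩ Gabriel: 06:30-07:45, 12:30-13:30, 14:00-15:45.
The last common window of at least 60 minutes is 14:00-15:45; a 60-minute meeting can start as late as 14:45 and still end by 15:45.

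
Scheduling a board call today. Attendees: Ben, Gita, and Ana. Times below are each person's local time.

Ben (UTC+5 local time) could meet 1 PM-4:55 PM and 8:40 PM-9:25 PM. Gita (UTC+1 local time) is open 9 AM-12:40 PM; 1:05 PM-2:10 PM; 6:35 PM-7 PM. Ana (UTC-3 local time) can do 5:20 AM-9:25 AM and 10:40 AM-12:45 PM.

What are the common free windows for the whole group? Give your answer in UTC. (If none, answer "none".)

08:20-11:40

Ben in UTC: 08:00-11:55, 15:40-16:25 (subtract 5h to convert from UTC+5).
Gita in UTC: 08:00-11:40, 12:05-13:10, 17:35-18:00 (subtract 1h to convert from UTC+1).
Ana in UTC: 08:20-12:25, 13:40-15:45 (add 3h to convert from UTC-3).
Ben ∩ Gita: 08:00-11:40.
Ben ∩ Gita ∩ Ana: 08:20-11:40.
Those are the intersection windows.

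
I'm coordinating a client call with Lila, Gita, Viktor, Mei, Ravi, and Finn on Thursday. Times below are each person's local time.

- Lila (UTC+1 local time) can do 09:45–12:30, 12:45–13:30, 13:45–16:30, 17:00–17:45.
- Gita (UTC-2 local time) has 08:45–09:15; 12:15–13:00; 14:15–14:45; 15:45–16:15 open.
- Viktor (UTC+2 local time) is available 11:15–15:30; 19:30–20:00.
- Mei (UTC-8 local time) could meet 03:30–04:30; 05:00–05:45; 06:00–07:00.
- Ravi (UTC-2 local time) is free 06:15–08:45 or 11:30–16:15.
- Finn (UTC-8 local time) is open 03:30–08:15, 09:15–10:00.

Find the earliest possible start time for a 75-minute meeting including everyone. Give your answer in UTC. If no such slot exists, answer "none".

Lila in UTC: 08:45-11:30, 11:45-12:30, 12:45-15:30, 16:00-16:45 (subtract 1h to convert from UTC+1).
Gita in UTC: 10:45-11:15, 14:15-15:00, 16:15-16:45, 17:45-18:15 (add 2h to convert from UTC-2).
Viktor in UTC: 09:15-13:30, 17:30-18:00 (subtract 2h to convert from UTC+2).
Mei in UTC: 11:30-12:30, 13:00-13:45, 14:00-15:00 (add 8h to convert from UTC-8).
Ravi in UTC: 08:15-10:45, 13:30-18:15 (add 2h to convert from UTC-2).
Finn in UTC: 11:30-16:15, 17:15-18:00 (add 8h to convert from UTC-8).
Lila ∩ Gita: 10:45-11:15, 14:15-15:00, 16:15-16:45.
Lila ∩ Gita ∩ Viktor: 10:45-11:15.
Lila ∩ Gita ∩ Viktor ∩ Mei: ∅.
Lila ∩ Gita ∩ Viktor ∩ Mei ∩ Ravi: ∅.
Lila ∩ Gita ∩ Viktor ∩ Mei ∩ Ravi ∩ Finn: ∅.
There is no time when everyone is free.
No common window is at least 75 minutes long.

none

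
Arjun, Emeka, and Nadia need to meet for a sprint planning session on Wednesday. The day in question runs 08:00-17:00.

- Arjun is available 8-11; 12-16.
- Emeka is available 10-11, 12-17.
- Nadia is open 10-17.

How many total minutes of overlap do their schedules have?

Arjun ∩ Emeka: 10:00-11:00, 12:00-16:00.
Arjun ∩ Emeka ∩ Nadia: 10:00-11:00, 12:00-16:00.
So the common availability across everyone is 10:00-11:00, 12:00-16:00.
Summing the common windows: 60 + 240 = 300 minutes.

300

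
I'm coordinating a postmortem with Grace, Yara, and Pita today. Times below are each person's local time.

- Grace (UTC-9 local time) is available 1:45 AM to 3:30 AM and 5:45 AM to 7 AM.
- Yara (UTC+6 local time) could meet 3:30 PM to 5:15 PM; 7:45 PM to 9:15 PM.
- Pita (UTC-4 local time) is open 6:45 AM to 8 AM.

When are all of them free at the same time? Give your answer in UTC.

Grace in UTC: 10:45-12:30, 14:45-16:00 (add 9h to convert from UTC-9).
Yara in UTC: 09:30-11:15, 13:45-15:15 (subtract 6h to convert from UTC+6).
Pita in UTC: 10:45-12:00 (add 4h to convert from UTC-4).
Grace ∩ Yara: 10:45-11:15, 14:45-15:15.
Grace ∩ Yara ∩ Pita: 10:45-11:15.
So the common availability across everyone is 10:45-11:15.

10:45-11:15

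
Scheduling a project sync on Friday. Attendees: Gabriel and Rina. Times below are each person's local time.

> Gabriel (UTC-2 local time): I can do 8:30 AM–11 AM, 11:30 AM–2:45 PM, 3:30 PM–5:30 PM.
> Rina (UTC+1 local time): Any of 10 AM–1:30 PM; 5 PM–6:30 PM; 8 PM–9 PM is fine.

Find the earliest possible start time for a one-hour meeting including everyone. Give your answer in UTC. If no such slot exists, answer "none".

10:30

Gabriel in UTC: 10:30-13:00, 13:30-16:45, 17:30-19:30 (add 2h to convert from UTC-2).
Rina in UTC: 09:00-12:30, 16:00-17:30, 19:00-20:00 (subtract 1h to convert from UTC+1).
Gabriel ∩ Rina: 10:30-12:30, 16:00-16:45, 19:00-19:30.
So the common availability across everyone is 10:30-12:30, 16:00-16:45, 19:00-19:30.
The first common window of at least 60 minutes is 10:30-12:30, so the earliest start is 10:30.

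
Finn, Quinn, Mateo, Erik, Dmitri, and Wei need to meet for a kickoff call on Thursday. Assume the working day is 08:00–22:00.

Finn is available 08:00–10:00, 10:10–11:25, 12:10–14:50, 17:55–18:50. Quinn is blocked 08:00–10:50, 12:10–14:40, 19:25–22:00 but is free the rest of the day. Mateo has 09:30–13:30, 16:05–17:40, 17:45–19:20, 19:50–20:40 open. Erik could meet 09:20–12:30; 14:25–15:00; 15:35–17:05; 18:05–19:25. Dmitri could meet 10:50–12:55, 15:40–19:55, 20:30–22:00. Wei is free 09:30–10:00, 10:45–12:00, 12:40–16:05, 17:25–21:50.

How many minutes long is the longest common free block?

Finn free: 08:00-10:00, 10:10-11:25, 12:10-14:50, 17:55-18:50.
Quinn free: 10:50-12:10, 14:40-19:25 (invert busy blocks within the working day).
Mateo free: 09:30-13:30, 16:05-17:40, 17:45-19:20, 19:50-20:40.
Erik free: 09:20-12:30, 14:25-15:00, 15:35-17:05, 18:05-19:25.
Dmitri free: 10:50-12:55, 15:40-19:55, 20:30-22:00.
Wei free: 09:30-10:00, 10:45-12:00, 12:40-16:05, 17:25-21:50.
Finn ∩ Quinn: 10:50-11:25, 14:40-14:50, 17:55-18:50.
Finn ∩ Quinn ∩ Mateo: 10:50-11:25, 17:55-18:50.
Finn ∩ Quinn ∩ Mateo ∩ Erik: 10:50-11:25, 18:05-18:50.
Finn ∩ Quinn ∩ Mateo ∩ Erik ∩ Dmitri: 10:50-11:25, 18:05-18:50.
Finn ∩ Quinn ∩ Mateo ∩ Erik ∩ Dmitri ∩ Wei: 10:50-11:25, 18:05-18:50.
The longest is 18:05-18:50 at 45 minutes.

45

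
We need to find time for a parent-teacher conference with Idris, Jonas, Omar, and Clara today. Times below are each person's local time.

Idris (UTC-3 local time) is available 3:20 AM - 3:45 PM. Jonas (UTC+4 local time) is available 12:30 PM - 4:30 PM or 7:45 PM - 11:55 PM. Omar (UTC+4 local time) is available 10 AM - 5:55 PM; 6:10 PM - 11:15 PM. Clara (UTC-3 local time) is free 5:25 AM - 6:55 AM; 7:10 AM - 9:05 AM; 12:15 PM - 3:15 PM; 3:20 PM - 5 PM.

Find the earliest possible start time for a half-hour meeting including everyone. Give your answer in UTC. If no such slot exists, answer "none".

Idris in UTC: 06:20-18:45 (add 3h to convert from UTC-3).
Jonas in UTC: 08:30-12:30, 15:45-19:55 (subtract 4h to convert from UTC+4).
Omar in UTC: 06:00-13:55, 14:10-19:15 (subtract 4h to convert from UTC+4).
Clara in UTC: 08:25-09:55, 10:10-12:05, 15:15-18:15, 18:20-20:00 (add 3h to convert from UTC-3).
Idris ∩ Jonas: 08:30-12:30, 15:45-18:45.
Idris ∩ Jonas ∩ Omar: 08:30-12:30, 15:45-18:45.
Idris ∩ Jonas ∩ Omar ∩ Clara: 08:30-09:55, 10:10-12:05, 15:45-18:15, 18:20-18:45.
The first common window of at least 30 minutes is 08:30-09:55, so the earliest start is 08:30.

08:30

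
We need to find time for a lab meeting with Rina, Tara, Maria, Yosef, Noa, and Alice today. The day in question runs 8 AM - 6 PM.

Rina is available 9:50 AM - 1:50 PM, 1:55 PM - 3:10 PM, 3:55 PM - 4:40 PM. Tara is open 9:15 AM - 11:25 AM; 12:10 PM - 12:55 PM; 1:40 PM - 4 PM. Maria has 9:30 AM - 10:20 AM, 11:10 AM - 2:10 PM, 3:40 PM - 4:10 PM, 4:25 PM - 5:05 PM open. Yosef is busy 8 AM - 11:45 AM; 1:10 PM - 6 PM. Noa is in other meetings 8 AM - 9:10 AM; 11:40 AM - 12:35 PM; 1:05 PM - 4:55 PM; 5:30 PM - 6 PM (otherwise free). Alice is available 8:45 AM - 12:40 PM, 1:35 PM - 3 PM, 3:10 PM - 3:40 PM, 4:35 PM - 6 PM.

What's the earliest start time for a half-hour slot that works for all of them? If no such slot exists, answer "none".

none

Rina free: 09:50-13:50, 13:55-15:10, 15:55-16:40.
Tara free: 09:15-11:25, 12:10-12:55, 13:40-16:00.
Maria free: 09:30-10:20, 11:10-14:10, 15:40-16:10, 16:25-17:05.
Yosef free: 11:45-13:10 (invert busy blocks within the working day).
Noa free: 09:10-11:40, 12:35-13:05, 16:55-17:30 (invert busy blocks within the working day).
Alice free: 08:45-12:40, 13:35-15:00, 15:10-15:40, 16:35-18:00.
Rina ∩ Tara: 09:50-11:25, 12:10-12:55, 13:40-13:50, 13:55-15:10, 15:55-16:00.
Rina ∩ Tara ∩ Maria: 09:50-10:20, 11:10-11:25, 12:10-12:55, 13:40-13:50, 13:55-14:10, 15:55-16:00.
Rina ∩ Tara ∩ Maria ∩ Yosef: 12:10-12:55.
Rina ∩ Tara ∩ Maria ∩ Yosef ∩ Noa: 12:35-12:55.
Rina ∩ Tara ∩ Maria ∩ Yosef ∩ Noa ∩ Alice: 12:35-12:40.
So the common availability across everyone is 12:35-12:40.
No common window is at least 30 minutes long.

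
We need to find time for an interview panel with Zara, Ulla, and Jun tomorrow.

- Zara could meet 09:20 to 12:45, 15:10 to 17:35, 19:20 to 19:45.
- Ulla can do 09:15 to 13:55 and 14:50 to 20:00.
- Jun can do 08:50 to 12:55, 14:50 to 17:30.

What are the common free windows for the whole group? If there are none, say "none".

Zara ∩ Ulla: 09:20-12:45, 15:10-17:35, 19:20-19:45.
Zara ∩ Ulla ∩ Jun: 09:20-12:45, 15:10-17:30.
So the common availability across everyone is 09:20-12:45, 15:10-17:30.

09:20-12:45, 15:10-17:30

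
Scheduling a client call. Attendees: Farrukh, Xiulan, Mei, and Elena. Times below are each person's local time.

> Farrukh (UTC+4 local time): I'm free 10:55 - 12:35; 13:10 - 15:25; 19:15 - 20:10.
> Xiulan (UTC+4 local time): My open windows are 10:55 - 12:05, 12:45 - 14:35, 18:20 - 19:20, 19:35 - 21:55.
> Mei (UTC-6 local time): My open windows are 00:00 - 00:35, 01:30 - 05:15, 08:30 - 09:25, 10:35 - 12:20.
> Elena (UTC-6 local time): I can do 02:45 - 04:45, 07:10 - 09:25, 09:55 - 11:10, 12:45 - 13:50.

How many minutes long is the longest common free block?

85

Farrukh in UTC: 06:55-08:35, 09:10-11:25, 15:15-16:10 (subtract 4h to convert from UTC+4).
Xiulan in UTC: 06:55-08:05, 08:45-10:35, 14:20-15:20, 15:35-17:55 (subtract 4h to convert from UTC+4).
Mei in UTC: 06:00-06:35, 07:30-11:15, 14:30-15:25, 16:35-18:20 (add 6h to convert from UTC-6).
Elena in UTC: 08:45-10:45, 13:10-15:25, 15:55-17:10, 18:45-19:50 (add 6h to convert from UTC-6).
Farrukh ∩ Xiulan: 06:55-08:05, 09:10-10:35, 15:15-15:20, 15:35-16:10.
Farrukh ∩ Xiulan ∩ Mei: 07:30-08:05, 09:10-10:35, 15:15-15:20.
Farrukh ∩ Xiulan ∩ Mei ∩ Elena: 09:10-10:35, 15:15-15:20.
Those are the intersection windows.
The longest is 09:10-10:35 at 85 minutes.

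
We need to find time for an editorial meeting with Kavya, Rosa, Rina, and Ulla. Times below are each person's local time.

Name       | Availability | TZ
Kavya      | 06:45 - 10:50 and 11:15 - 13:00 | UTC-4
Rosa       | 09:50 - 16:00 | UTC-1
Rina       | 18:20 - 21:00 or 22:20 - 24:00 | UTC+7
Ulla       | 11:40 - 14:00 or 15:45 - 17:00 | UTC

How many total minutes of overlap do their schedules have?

215

Kavya in UTC: 10:45-14:50, 15:15-17:00 (add 4h to convert from UTC-4).
Rosa in UTC: 10:50-17:00 (add 1h to convert from UTC-1).
Rina in UTC: 11:20-14:00, 15:20-17:00 (subtract 7h to convert from UTC+7).
Ulla in UTC: 11:40-14:00, 15:45-17:00.
Kavya ∩ Rosa: 10:50-14:50, 15:15-17:00.
Kavya ∩ Rosa ∩ Rina: 11:20-14:00, 15:20-17:00.
Kavya ∩ Rosa ∩ Rina ∩ Ulla: 11:40-14:00, 15:45-17:00.
So the common availability across everyone is 11:40-14:00, 15:45-17:00.
Summing the common windows: 140 + 75 = 215 minutes.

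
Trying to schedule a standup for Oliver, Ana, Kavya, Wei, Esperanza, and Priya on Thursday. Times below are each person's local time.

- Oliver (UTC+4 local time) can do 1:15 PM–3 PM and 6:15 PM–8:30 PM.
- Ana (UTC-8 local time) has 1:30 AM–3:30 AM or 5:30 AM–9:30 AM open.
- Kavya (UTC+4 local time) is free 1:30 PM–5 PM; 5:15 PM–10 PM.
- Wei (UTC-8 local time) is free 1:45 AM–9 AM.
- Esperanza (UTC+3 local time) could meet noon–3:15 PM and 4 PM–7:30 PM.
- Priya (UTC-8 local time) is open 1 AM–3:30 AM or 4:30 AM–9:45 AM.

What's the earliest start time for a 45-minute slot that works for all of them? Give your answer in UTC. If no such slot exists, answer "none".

09:45

Oliver in UTC: 09:15-11:00, 14:15-16:30 (subtract 4h to convert from UTC+4).
Ana in UTC: 09:30-11:30, 13:30-17:30 (add 8h to convert from UTC-8).
Kavya in UTC: 09:30-13:00, 13:15-18:00 (subtract 4h to convert from UTC+4).
Wei in UTC: 09:45-17:00 (add 8h to convert from UTC-8).
Esperanza in UTC: 09:00-12:15, 13:00-16:30 (subtract 3h to convert from UTC+3).
Priya in UTC: 09:00-11:30, 12:30-17:45 (add 8h to convert from UTC-8).
Oliver ∩ Ana: 09:30-11:00, 14:15-16:30.
Oliver ∩ Ana ∩ Kavya: 09:30-11:00, 14:15-16:30.
Oliver ∩ Ana ∩ Kavya ∩ Wei: 09:45-11:00, 14:15-16:30.
Oliver ∩ Ana ∩ Kavya ∩ Wei ∩ Esperanza: 09:45-11:00, 14:15-16:30.
Oliver ∩ Ana ∩ Kavya ∩ Wei ∩ Esperanza ∩ Priya: 09:45-11:00, 14:15-16:30.
So the common availability across everyone is 09:45-11:00, 14:15-16:30.
The first common window of at least 45 minutes is 09:45-11:00, so the earliest start is 09:45.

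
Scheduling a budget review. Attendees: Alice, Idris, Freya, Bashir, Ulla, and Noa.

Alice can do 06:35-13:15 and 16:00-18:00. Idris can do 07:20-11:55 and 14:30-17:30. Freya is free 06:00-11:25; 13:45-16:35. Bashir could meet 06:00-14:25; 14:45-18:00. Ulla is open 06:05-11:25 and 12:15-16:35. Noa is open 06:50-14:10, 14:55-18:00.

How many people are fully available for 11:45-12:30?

3

Alice, Bashir, and Noa can make the full 11:45-12:30 slot — that's 3.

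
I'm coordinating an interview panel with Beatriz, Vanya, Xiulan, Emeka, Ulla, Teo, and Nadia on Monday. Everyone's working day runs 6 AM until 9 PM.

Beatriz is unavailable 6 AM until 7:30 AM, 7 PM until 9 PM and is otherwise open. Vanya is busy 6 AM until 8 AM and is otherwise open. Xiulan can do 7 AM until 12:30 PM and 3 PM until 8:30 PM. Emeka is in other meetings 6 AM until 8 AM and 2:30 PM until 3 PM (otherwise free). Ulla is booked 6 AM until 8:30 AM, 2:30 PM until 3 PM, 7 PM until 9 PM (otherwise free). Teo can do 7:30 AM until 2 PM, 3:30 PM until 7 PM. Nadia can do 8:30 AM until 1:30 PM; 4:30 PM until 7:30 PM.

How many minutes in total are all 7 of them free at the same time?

Beatriz free: 07:30-19:00 (invert busy blocks within the working day).
Vanya free: 08:00-21:00 (invert busy blocks within the working day).
Xiulan free: 07:00-12:30, 15:00-20:30.
Emeka free: 08:00-14:30, 15:00-21:00 (invert busy blocks within the working day).
Ulla free: 08:30-14:30, 15:00-19:00 (invert busy blocks within the working day).
Teo free: 07:30-14:00, 15:30-19:00.
Nadia free: 08:30-13:30, 16:30-19:30.
Beatriz ∩ Vanya: 08:00-19:00.
Beatriz ∩ Vanya ∩ Xiulan: 08:00-12:30, 15:00-19:00.
Beatriz ∩ Vanya ∩ Xiulan ∩ Emeka: 08:00-12:30, 15:00-19:00.
Beatriz ∩ Vanya ∩ Xiulan ∩ Emeka ∩ Ulla: 08:30-12:30, 15:00-19:00.
Beatriz ∩ Vanya ∩ Xiulan ∩ Emeka ∩ Ulla ∩ Teo: 08:30-12:30, 15:30-19:00.
Beatriz ∩ Vanya ∩ Xiulan ∩ Emeka ∩ Ulla ∩ Teo ∩ Nadia: 08:30-12:30, 16:30-19:00.
Summing the common windows: 240 + 150 = 390 minutes.

390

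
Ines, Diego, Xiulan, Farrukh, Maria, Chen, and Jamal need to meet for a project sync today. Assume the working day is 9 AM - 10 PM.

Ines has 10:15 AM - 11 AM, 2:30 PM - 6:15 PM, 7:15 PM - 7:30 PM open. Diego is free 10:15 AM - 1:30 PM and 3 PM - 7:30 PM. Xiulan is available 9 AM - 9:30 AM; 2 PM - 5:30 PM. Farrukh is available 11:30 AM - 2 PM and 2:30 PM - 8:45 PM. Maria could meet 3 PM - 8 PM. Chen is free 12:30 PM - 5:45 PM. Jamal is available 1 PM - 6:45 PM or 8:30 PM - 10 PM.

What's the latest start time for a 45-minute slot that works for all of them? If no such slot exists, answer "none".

Ines ∩ Diego: 10:15-11:00, 15:00-18:15, 19:15-19:30.
Ines ∩ Diego ∩ Xiulan: 15:00-17:30.
Ines ∩ Diego ∩ Xiulan ∩ Farrukh: 15:00-17:30.
Ines ∩ Diego ∩ Xiulan ∩ Farrukh ∩ Maria: 15:00-17:30.
Ines ∩ Diego ∩ Xiulan ∩ Farrukh ∩ Maria ∩ Chen: 15:00-17:30.
Ines ∩ Diego ∩ Xiulan ∩ Farrukh ∩ Maria ∩ Chen ∩ Jamal: 15:00-17:30.
The last common window of at least 45 minutes is 15:00-17:30; a 45-minute meeting can start as late as 16:45 and still end by 17:30.

16:45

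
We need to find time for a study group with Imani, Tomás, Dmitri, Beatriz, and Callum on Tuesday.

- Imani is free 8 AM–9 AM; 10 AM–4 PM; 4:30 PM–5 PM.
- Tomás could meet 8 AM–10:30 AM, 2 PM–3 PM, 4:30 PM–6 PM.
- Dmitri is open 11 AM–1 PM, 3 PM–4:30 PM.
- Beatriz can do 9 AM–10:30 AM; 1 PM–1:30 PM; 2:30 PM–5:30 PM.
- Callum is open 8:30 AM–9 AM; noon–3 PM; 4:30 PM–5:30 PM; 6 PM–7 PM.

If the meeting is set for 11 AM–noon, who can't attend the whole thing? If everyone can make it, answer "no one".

Beatriz, Callum, Tomás

Imani: free for 11:00-12:00. Tomás: not fully free for 11:00-12:00. Dmitri: free for 11:00-12:00. Beatriz: not fully free for 11:00-12:00. Callum: not fully free for 11:00-12:00.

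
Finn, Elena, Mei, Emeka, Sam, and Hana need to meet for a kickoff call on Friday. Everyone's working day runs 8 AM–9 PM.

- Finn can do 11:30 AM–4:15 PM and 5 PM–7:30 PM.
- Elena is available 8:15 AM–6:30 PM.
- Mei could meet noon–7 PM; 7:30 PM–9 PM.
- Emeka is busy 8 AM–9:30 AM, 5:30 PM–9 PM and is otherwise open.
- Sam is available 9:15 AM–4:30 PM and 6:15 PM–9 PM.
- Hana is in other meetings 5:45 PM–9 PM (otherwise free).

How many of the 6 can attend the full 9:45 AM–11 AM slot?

4

Finn free: 11:30-16:15, 17:00-19:30.
Elena free: 08:15-18:30.
Mei free: 12:00-19:00, 19:30-21:00.
Emeka free: 09:30-17:30 (invert busy blocks within the working day).
Sam free: 09:15-16:30, 18:15-21:00.
Hana free: 08:00-17:45 (invert busy blocks within the working day).
Elena, Emeka, Sam, and Hana can make the full 09:45-11:00 slot — that's 4.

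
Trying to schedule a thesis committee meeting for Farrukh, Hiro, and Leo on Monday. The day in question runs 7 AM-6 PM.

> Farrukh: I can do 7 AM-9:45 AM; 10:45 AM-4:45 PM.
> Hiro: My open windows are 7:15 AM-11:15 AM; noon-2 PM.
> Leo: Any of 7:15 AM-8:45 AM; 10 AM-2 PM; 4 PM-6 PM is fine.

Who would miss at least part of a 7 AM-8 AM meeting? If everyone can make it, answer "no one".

Hiro, Leo

Farrukh: free for 07:00-08:00. Hiro: not fully free for 07:00-08:00. Leo: not fully free for 07:00-08:00.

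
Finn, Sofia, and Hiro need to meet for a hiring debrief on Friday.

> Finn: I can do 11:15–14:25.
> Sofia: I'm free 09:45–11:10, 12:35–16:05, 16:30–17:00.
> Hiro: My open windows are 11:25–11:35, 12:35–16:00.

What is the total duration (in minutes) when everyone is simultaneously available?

110

Finn ∩ Sofia: 12:35-14:25.
Finn ∩ Sofia ∩ Hiro: 12:35-14:25.
That's a single block of 110 minutes.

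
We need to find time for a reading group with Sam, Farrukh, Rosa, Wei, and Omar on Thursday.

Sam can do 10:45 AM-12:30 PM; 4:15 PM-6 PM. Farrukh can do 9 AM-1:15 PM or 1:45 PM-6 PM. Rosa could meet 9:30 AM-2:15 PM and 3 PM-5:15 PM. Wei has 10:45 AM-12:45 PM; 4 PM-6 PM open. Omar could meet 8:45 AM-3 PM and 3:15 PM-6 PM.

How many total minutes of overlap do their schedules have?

Sam ∩ Farrukh: 10:45-12:30, 16:15-18:00.
Sam ∩ Farrukh ∩ Rosa: 10:45-12:30, 16:15-17:15.
Sam ∩ Farrukh ∩ Rosa ∩ Wei: 10:45-12:30, 16:15-17:15.
Sam ∩ Farrukh ∩ Rosa ∩ Wei ∩ Omar: 10:45-12:30, 16:15-17:15.
Summing the common windows: 105 + 60 = 165 minutes.

165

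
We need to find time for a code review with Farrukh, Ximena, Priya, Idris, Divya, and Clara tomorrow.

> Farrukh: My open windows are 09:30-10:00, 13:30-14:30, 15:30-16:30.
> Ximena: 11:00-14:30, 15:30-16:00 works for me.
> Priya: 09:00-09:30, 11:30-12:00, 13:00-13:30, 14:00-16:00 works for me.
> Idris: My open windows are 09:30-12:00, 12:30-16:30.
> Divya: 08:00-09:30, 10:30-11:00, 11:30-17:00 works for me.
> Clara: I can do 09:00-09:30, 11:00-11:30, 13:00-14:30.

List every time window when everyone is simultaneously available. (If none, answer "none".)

Farrukh ∩ Ximena: 13:30-14:30, 15:30-16:00.
Farrukh ∩ Ximena ∩ Priya: 14:00-14:30, 15:30-16:00.
Farrukh ∩ Ximena ∩ Priya ∩ Idris: 14:00-14:30, 15:30-16:00.
Farrukh ∩ Ximena ∩ Priya ∩ Idris ∩ Divya: 14:00-14:30, 15:30-16:00.
Farrukh ∩ Ximena ∩ Priya ∩ Idris ∩ Divya ∩ Clara: 14:00-14:30.

14:00-14:30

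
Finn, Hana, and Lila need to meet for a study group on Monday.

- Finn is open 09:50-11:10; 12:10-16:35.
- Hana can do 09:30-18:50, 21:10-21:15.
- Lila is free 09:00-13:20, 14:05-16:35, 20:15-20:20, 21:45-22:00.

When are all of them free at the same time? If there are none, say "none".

09:50-11:10, 12:10-13:20, 14:05-16:35

Finn ∩ Hana: 09:50-11:10, 12:10-16:35.
Finn ∩ Hana ∩ Lila: 09:50-11:10, 12:10-13:20, 14:05-16:35.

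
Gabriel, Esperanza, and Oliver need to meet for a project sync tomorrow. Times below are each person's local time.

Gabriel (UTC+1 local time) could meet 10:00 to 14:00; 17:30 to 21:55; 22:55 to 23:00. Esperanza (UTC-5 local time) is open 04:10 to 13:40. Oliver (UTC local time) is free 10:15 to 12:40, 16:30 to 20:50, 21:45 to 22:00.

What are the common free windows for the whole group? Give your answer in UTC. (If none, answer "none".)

Gabriel in UTC: 09:00-13:00, 16:30-20:55, 21:55-22:00 (subtract 1h to convert from UTC+1).
Esperanza in UTC: 09:10-18:40 (add 5h to convert from UTC-5).
Oliver in UTC: 10:15-12:40, 16:30-20:50, 21:45-22:00.
Gabriel ∩ Esperanza: 09:10-13:00, 16:30-18:40.
Gabriel ∩ Esperanza ∩ Oliver: 10:15-12:40, 16:30-18:40.

10:15-12:40, 16:30-18:40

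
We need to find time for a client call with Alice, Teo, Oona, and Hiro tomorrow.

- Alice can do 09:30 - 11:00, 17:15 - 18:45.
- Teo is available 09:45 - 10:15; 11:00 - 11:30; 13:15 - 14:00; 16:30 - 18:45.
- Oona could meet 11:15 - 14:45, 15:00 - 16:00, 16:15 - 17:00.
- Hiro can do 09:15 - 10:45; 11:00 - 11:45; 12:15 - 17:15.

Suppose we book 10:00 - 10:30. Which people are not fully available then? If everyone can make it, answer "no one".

Alice: free for 10:00-10:30. Teo: not fully free for 10:00-10:30. Oona: not fully free for 10:00-10:30. Hiro: free for 10:00-10:30.

Oona, Teo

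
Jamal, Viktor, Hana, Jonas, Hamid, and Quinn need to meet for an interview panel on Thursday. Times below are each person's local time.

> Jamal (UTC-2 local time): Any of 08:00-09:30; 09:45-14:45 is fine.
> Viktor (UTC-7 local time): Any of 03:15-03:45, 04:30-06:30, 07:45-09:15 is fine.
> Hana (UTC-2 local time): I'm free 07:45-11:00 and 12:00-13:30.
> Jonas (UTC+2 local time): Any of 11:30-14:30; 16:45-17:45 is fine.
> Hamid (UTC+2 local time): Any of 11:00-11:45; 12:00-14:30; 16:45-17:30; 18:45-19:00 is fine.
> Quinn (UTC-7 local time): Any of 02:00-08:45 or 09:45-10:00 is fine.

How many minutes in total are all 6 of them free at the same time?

Jamal in UTC: 10:00-11:30, 11:45-16:45 (add 2h to convert from UTC-2).
Viktor in UTC: 10:15-10:45, 11:30-13:30, 14:45-16:15 (add 7h to convert from UTC-7).
Hana in UTC: 09:45-13:00, 14:00-15:30 (add 2h to convert from UTC-2).
Jonas in UTC: 09:30-12:30, 14:45-15:45 (subtract 2h to convert from UTC+2).
Hamid in UTC: 09:00-09:45, 10:00-12:30, 14:45-15:30, 16:45-17:00 (subtract 2h to convert from UTC+2).
Quinn in UTC: 09:00-15:45, 16:45-17:00 (add 7h to convert from UTC-7).
Jamal ∩ Viktor: 10:15-10:45, 11:45-13:30, 14:45-16:15.
Jamal ∩ Viktor ∩ Hana: 10:15-10:45, 11:45-13:00, 14:45-15:30.
Jamal ∩ Viktor ∩ Hana ∩ Jonas: 10:15-10:45, 11:45-12:30, 14:45-15:30.
Jamal ∩ Viktor ∩ Hana ∩ Jonas ∩ Hamid: 10:15-10:45, 11:45-12:30, 14:45-15:30.
Jamal ∩ Viktor ∩ Hana ∩ Jonas ∩ Hamid ∩ Quinn: 10:15-10:45, 11:45-12:30, 14:45-15:30.
Summing the common windows: 30 + 45 + 45 = 120 minutes.

120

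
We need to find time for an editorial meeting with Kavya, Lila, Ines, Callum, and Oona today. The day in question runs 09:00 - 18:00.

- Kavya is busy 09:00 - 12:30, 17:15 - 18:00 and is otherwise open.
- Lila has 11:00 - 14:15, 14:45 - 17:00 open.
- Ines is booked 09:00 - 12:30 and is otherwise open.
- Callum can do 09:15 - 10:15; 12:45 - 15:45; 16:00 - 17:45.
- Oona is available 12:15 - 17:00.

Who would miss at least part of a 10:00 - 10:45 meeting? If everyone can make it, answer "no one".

Kavya free: 12:30-17:15 (invert busy blocks within the working day).
Lila free: 11:00-14:15, 14:45-17:00.
Ines free: 12:30-18:00 (invert busy blocks within the working day).
Callum free: 09:15-10:15, 12:45-15:45, 16:00-17:45.
Oona free: 12:15-17:00.
Kavya: not fully free for 10:00-10:45. Lila: not fully free for 10:00-10:45. Ines: not fully free for 10:00-10:45. Callum: not fully free for 10:00-10:45. Oona: not fully free for 10:00-10:45.

Callum, Ines, Kavya, Lila, Oona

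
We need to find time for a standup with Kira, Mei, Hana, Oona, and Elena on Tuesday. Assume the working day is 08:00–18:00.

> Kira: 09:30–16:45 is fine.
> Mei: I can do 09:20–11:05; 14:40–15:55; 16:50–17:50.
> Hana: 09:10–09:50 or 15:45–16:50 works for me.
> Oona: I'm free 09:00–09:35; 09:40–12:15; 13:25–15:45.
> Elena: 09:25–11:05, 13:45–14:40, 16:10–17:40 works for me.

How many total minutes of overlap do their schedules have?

15

Kira ∩ Mei: 09:30-11:05, 14:40-15:55.
Kira ∩ Mei ∩ Hana: 09:30-09:50, 15:45-15:55.
Kira ∩ Mei ∩ Hana ∩ Oona: 09:30-09:35, 09:40-09:50.
Kira ∩ Mei ∩ Hana ∩ Oona ∩ Elena: 09:30-09:35, 09:40-09:50.
Summing the common windows: 5 + 10 = 15 minutes.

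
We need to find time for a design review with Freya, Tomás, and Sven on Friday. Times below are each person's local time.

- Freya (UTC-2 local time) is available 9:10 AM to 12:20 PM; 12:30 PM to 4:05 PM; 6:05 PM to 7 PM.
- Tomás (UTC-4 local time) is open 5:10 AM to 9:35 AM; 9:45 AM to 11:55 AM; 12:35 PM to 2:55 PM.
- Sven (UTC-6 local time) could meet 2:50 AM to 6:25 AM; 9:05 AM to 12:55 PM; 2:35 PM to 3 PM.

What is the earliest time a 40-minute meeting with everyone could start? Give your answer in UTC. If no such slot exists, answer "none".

11:10

Freya in UTC: 11:10-14:20, 14:30-18:05, 20:05-21:00 (add 2h to convert from UTC-2).
Tomás in UTC: 09:10-13:35, 13:45-15:55, 16:35-18:55 (add 4h to convert from UTC-4).
Sven in UTC: 08:50-12:25, 15:05-18:55, 20:35-21:00 (add 6h to convert from UTC-6).
Freya ∩ Tomás: 11:10-13:35, 13:45-14:20, 14:30-15:55, 16:35-18:05.
Freya ∩ Tomás ∩ Sven: 11:10-12:25, 15:05-15:55, 16:35-18:05.
The first common window of at least 40 minutes is 11:10-12:25, so the earliest start is 11:10.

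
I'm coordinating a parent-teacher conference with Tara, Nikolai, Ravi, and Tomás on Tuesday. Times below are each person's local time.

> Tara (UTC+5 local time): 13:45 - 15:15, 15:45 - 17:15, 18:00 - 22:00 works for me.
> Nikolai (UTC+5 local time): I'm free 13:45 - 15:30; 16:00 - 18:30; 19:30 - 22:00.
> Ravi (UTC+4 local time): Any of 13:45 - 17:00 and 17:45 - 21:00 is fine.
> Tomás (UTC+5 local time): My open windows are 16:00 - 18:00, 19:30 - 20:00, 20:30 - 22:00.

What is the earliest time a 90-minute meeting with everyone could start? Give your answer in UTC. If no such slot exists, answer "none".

15:30

Tara in UTC: 08:45-10:15, 10:45-12:15, 13:00-17:00 (subtract 5h to convert from UTC+5).
Nikolai in UTC: 08:45-10:30, 11:00-13:30, 14:30-17:00 (subtract 5h to convert from UTC+5).
Ravi in UTC: 09:45-13:00, 13:45-17:00 (subtract 4h to convert from UTC+4).
Tomás in UTC: 11:00-13:00, 14:30-15:00, 15:30-17:00 (subtract 5h to convert from UTC+5).
Tara ∩ Nikolai: 08:45-10:15, 11:00-12:15, 13:00-13:30, 14:30-17:00.
Tara ∩ Nikolai ∩ Ravi: 09:45-10:15, 11:00-12:15, 14:30-17:00.
Tara ∩ Nikolai ∩ Ravi ∩ Tomás: 11:00-12:15, 14:30-15:00, 15:30-17:00.
Those are the intersection windows.
The first common window of at least 90 minutes is 15:30-17:00, so the earliest start is 15:30.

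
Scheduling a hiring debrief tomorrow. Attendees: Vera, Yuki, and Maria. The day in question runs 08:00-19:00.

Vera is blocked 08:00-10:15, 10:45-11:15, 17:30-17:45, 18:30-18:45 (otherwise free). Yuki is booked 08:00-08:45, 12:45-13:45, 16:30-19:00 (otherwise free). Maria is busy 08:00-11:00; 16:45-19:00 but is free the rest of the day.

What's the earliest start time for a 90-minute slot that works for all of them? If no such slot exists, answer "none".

Vera free: 10:15-10:45, 11:15-17:30, 17:45-18:30, 18:45-19:00 (invert busy blocks within the working day).
Yuki free: 08:45-12:45, 13:45-16:30 (invert busy blocks within the working day).
Maria free: 11:00-16:45 (invert busy blocks within the working day).
Vera ∩ Yuki: 10:15-10:45, 11:15-12:45, 13:45-16:30.
Vera ∩ Yuki ∩ Maria: 11:15-12:45, 13:45-16:30.
So the common availability across everyone is 11:15-12:45, 13:45-16:30.
The first common window of at least 90 minutes is 11:15-12:45, so the earliest start is 11:15.

11:15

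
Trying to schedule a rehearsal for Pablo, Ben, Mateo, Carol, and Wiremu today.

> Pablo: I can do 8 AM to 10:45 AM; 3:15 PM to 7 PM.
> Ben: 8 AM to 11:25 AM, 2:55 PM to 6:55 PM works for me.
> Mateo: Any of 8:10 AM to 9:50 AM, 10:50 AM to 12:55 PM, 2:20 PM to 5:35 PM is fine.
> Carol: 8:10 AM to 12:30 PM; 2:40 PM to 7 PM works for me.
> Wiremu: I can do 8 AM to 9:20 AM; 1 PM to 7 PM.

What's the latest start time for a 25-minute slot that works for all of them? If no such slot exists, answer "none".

17:10

Pablo ∩ Ben: 08:00-10:45, 15:15-18:55.
Pablo ∩ Ben ∩ Mateo: 08:10-09:50, 15:15-17:35.
Pablo ∩ Ben ∩ Mateo ∩ Carol: 08:10-09:50, 15:15-17:35.
Pablo ∩ Ben ∩ Mateo ∩ Carol ∩ Wiremu: 08:10-09:20, 15:15-17:35.
Those are the intersection windows.
The last common window of at least 25 minutes is 15:15-17:35; a 25-minute meeting can start as late as 17:10 and still end by 17:35.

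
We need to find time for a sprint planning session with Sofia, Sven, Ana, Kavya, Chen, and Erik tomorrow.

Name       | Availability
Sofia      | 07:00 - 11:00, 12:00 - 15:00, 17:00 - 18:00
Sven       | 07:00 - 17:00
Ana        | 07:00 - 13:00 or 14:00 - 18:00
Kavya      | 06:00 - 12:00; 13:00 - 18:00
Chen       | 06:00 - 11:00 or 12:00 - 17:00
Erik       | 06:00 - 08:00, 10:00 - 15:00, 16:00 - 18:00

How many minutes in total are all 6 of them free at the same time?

Sofia ∩ Sven: 07:00-11:00, 12:00-15:00.
Sofia ∩ Sven ∩ Ana: 07:00-11:00, 12:00-13:00, 14:00-15:00.
Sofia ∩ Sven ∩ Ana ∩ Kavya: 07:00-11:00, 14:00-15:00.
Sofia ∩ Sven ∩ Ana ∩ Kavya ∩ Chen: 07:00-11:00, 14:00-15:00.
Sofia ∩ Sven ∩ Ana ∩ Kavya ∩ Chen ∩ Erik: 07:00-08:00, 10:00-11:00, 14:00-15:00.
Summing the common windows: 60 + 60 + 60 = 180 minutes.

180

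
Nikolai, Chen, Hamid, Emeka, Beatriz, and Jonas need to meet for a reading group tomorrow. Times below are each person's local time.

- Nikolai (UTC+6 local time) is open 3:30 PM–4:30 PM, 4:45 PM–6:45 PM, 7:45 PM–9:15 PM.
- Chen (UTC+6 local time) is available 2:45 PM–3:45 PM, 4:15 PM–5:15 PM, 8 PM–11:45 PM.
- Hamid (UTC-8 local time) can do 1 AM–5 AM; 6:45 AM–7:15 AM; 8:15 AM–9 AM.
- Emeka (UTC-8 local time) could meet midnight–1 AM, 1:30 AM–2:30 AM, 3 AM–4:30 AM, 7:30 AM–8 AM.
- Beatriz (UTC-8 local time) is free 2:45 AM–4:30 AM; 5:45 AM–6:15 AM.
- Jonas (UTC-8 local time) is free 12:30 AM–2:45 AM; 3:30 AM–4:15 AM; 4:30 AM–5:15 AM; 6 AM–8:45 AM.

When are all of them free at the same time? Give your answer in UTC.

Nikolai in UTC: 09:30-10:30, 10:45-12:45, 13:45-15:15 (subtract 6h to convert from UTC+6).
Chen in UTC: 08:45-09:45, 10:15-11:15, 14:00-17:45 (subtract 6h to convert from UTC+6).
Hamid in UTC: 09:00-13:00, 14:45-15:15, 16:15-17:00 (add 8h to convert from UTC-8).
Emeka in UTC: 08:00-09:00, 09:30-10:30, 11:00-12:30, 15:30-16:00 (add 8h to convert from UTC-8).
Beatriz in UTC: 10:45-12:30, 13:45-14:15 (add 8h to convert from UTC-8).
Jonas in UTC: 08:30-10:45, 11:30-12:15, 12:30-13:15, 14:00-16:45 (add 8h to convert from UTC-8).
Nikolai ∩ Chen: 09:30-09:45, 10:15-10:30, 10:45-11:15, 14:00-15:15.
Nikolai ∩ Chen ∩ Hamid: 09:30-09:45, 10:15-10:30, 10:45-11:15, 14:45-15:15.
Nikolai ∩ Chen ∩ Hamid ∩ Emeka: 09:30-09:45, 10:15-10:30, 11:00-11:15.
Nikolai ∩ Chen ∩ Hamid ∩ Emeka ∩ Beatriz: 11:00-11:15.
Nikolai ∩ Chen ∩ Hamid ∩ Emeka ∩ Beatriz ∩ Jonas: ∅.
There is no time when everyone is free.

none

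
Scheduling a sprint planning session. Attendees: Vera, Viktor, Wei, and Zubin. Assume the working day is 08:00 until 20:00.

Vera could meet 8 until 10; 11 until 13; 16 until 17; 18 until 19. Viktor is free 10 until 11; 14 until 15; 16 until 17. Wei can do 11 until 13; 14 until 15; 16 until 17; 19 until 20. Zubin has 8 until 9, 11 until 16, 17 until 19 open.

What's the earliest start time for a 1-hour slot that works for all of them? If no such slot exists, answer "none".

none

Vera ∩ Viktor: 16:00-17:00.
Vera ∩ Viktor ∩ Wei: 16:00-17:00.
Vera ∩ Viktor ∩ Wei ∩ Zubin: ∅.
There is no time when everyone is free.
No common window is at least 60 minutes long.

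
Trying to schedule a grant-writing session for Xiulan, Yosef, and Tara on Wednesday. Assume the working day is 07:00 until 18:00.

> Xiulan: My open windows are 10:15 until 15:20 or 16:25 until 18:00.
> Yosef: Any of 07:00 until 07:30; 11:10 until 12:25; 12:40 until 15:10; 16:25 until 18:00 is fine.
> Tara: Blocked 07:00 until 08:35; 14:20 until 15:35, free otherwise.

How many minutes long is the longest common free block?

Xiulan free: 10:15-15:20, 16:25-18:00.
Yosef free: 07:00-07:30, 11:10-12:25, 12:40-15:10, 16:25-18:00.
Tara free: 08:35-14:20, 15:35-18:00 (invert busy blocks within the working day).
Xiulan ∩ Yosef: 11:10-12:25, 12:40-15:10, 16:25-18:00.
Xiulan ∩ Yosef ∩ Tara: 11:10-12:25, 12:40-14:20, 16:25-18:00.
The longest is 12:40-14:20 at 100 minutes.

100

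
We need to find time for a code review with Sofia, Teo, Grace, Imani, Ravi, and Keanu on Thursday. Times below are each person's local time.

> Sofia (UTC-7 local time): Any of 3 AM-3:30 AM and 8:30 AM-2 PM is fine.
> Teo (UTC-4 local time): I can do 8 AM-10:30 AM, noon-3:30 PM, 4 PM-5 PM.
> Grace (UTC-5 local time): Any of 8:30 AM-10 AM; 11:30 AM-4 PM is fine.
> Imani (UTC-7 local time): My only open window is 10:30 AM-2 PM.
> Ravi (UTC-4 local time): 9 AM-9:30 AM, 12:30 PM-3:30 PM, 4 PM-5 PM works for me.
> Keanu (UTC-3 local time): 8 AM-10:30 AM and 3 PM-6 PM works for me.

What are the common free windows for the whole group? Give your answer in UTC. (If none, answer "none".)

Sofia in UTC: 10:00-10:30, 15:30-21:00 (add 7h to convert from UTC-7).
Teo in UTC: 12:00-14:30, 16:00-19:30, 20:00-21:00 (add 4h to convert from UTC-4).
Grace in UTC: 13:30-15:00, 16:30-21:00 (add 5h to convert from UTC-5).
Imani in UTC: 17:30-21:00 (add 7h to convert from UTC-7).
Ravi in UTC: 13:00-13:30, 16:30-19:30, 20:00-21:00 (add 4h to convert from UTC-4).
Keanu in UTC: 11:00-13:30, 18:00-21:00 (add 3h to convert from UTC-3).
Sofia ∩ Teo: 16:00-19:30, 20:00-21:00.
Sofia ∩ Teo ∩ Grace: 16:30-19:30, 20:00-21:00.
Sofia ∩ Teo ∩ Grace ∩ Imani: 17:30-19:30, 20:00-21:00.
Sofia ∩ Teo ∩ Grace ∩ Imani ∩ Ravi: 17:30-19:30, 20:00-21:00.
Sofia ∩ Teo ∩ Grace ∩ Imani ∩ Ravi ∩ Keanu: 18:00-19:30, 20:00-21:00.

18:00-19:30, 20:00-21:00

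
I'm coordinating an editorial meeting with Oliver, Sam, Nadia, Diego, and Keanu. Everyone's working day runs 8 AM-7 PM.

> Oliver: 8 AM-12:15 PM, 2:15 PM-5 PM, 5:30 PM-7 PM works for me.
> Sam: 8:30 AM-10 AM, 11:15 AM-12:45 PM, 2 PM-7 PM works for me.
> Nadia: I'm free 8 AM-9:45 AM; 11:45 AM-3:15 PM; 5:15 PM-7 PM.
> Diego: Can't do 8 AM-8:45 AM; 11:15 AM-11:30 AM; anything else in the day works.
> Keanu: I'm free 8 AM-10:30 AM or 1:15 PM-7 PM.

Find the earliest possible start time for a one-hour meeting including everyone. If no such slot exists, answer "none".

08:45

Oliver free: 08:00-12:15, 14:15-17:00, 17:30-19:00.
Sam free: 08:30-10:00, 11:15-12:45, 14:00-19:00.
Nadia free: 08:00-09:45, 11:45-15:15, 17:15-19:00.
Diego free: 08:45-11:15, 11:30-19:00 (invert busy blocks within the working day).
Keanu free: 08:00-10:30, 13:15-19:00.
Oliver ∩ Sam: 08:30-10:00, 11:15-12:15, 14:15-17:00, 17:30-19:00.
Oliver ∩ Sam ∩ Nadia: 08:30-09:45, 11:45-12:15, 14:15-15:15, 17:30-19:00.
Oliver ∩ Sam ∩ Nadia ∩ Diego: 08:45-09:45, 11:45-12:15, 14:15-15:15, 17:30-19:00.
Oliver ∩ Sam ∩ Nadia ∩ Diego ∩ Keanu: 08:45-09:45, 14:15-15:15, 17:30-19:00.
Those are the intersection windows.
The first common window of at least 60 minutes is 08:45-09:45, so the earliest start is 08:45.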